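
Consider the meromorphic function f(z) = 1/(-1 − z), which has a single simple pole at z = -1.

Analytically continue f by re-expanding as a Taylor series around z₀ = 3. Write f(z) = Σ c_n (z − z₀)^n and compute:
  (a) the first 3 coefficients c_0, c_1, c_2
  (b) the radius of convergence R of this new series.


Let w = z − z₀, so z = z₀ + w.
Then -1 − z = -1 − (z₀ + w) = (-1 − z₀) − w = -4 − w.
f(z) = 1/(-4 − w) = (1/(-4)) · 1/(1 − w/(-4)) = Σ_{n≥0} w^n / (-4)^(n+1).
So c_n = 1/(-4)^(n+1):
  c_0 = 1/(-4)^1 = -1/4.
  c_1 = 1/(-4)^2 = 1/16.
  c_2 = 1/(-4)^3 = -1/64.
The series is valid for |w/d| < 1, i.e. |z − z₀| < |d|.
Radius of convergence: R = |-1 − z₀| = |-4| = 4 (distance from z₀ to the singularity z = -1).

c_0 = -1/4, c_1 = 1/16, c_2 = -1/64; R = 4.


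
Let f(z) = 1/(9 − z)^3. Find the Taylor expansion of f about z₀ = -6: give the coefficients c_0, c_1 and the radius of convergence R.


Let w = z − z₀, so z = z₀ + w.
Then 9 − z = 9 − (z₀ + w) = (9 − z₀) − w = 15 − w.
f(z) = 1/(15 − w)^3 = (1/(15)^3) · (1 − w/(15))^{−3}.
By the binomial series (1−u)^{−3} = Σ_{n≥0} C(n+2, 2) u^n for |u|<1, with u = w/(15):
  c_n = C(n+2, 2) / (15)^(n+3).
  c_0 = 1/(15)^3 = 1/3375.
  c_1 = 3/(15)^4 = 1/16875.
The series is valid for |w/d| < 1, i.e. |z − z₀| < |d|.
Radius of convergence: R = |9 − z₀| = |15| = 15 (distance from z₀ to the singularity z = 9).

c_0 = 1/3375, c_1 = 1/16875; R = 15.


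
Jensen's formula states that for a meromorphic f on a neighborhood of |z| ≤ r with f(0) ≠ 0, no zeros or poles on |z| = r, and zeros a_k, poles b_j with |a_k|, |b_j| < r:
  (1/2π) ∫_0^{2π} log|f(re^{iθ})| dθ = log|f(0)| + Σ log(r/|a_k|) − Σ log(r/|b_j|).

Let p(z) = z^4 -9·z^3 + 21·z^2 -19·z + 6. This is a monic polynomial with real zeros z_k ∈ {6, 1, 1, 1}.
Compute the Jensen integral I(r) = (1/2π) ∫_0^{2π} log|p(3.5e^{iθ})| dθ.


Zeros: 1, 1, 1, 6; r = 3.5.
Inside |z| < r: 1, 1, 1. Outside (|z| ≥ r): 6.
p(0) = 6, so log|p(0)| = log(6) = 1.7918.
Apply Jensen: I(r) = log|p(0)| + Σ_k log(r/|z_k|), summed over zeros inside |z| < r.
  log(r/|z_k|) for z_k = 1: log(3.5/1) = 1.2528
  log(r/|z_k|) for z_k = 1: log(3.5/1) = 1.2528
  log(r/|z_k|) for z_k = 1: log(3.5/1) = 1.2528
  Outside zeros (6) contribute nothing to the Jensen sum.
Sum over inside zeros: 3.7583.
I(r) = log|p(0)| + (inside sum) = 1.7918 + 3.7583 = 5.5500.
Note: since some zeros are outside |z| ≤ r, the simplified n·log(r) form does NOT apply — only the inside zeros contribute.

I(r) ≈ 5.5500.


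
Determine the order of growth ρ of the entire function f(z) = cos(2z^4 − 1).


Write cos(w) = (e^{iw} ± e^{−iw})/(2 or 2i), so |cos(w)| ≤ e^{|w|}. With w = 2z^4 − 1, |w| ≤ 2r^4 + 1 on |z|=r, giving M(r) ≤ e^{2r^4 + 1} and ρ ≤ 4. For the lower bound, choose z on |z|=r with 2z^4 purely imaginary of modulus 2r^4; then |cos(2z^4 − 1)| grows like e^{2r^4}/2, so ρ ≥ 4. Hence ρ = 4.
Therefore ρ = 4.

Order ρ = 4.


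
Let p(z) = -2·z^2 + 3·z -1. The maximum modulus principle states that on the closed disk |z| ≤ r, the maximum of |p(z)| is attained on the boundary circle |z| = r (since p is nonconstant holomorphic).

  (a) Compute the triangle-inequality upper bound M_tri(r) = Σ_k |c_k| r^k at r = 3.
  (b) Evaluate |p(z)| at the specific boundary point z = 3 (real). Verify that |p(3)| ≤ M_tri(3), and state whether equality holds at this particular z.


Coefficients: c_0 = -1, c_1 = 3, c_2 = -2. Radius r = 3.
Part (a). Triangle bound: M_tri(r) = Σ_k |c_k| r^k
  = |-1|·3^0 + |3|·3^1 + |-2|·3^2
  = 1 + 9 + 18 = 28.
This bounds M(r) := max_{|z|=r} |p(z)| from above; equality holds iff all terms c_k z^k can be made to align in phase at a single z on |z|=r.
Part (b). At z = 3 (real, on the circle |z| = r):
  p(3) = (-1)·3^0 + (3)·3^1 + (-2)·3^2 = -10.
  |p(3)| = 10.
Check: |p(3)| = 10 ≤ 28 = M_tri(3). ✓ Equality does not hold at z = 3 (the coefficients have mixed signs, so the terms do not all align in phase there).

M_tri(3) = 28; |p(3)| = 10; equality at z=3: no.


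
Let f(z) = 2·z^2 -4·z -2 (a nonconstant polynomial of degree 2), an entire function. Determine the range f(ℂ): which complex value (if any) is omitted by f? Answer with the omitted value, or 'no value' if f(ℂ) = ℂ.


Little Picard bounds the complement of f(ℂ) to at most one point.
For every w ∈ ℂ, the equation p(z) − w = 0 is a nonconstant polynomial in z and hence has at least one root by the fundamental theorem of algebra. So p is surjective onto ℂ, omitting no value.

Omitted value: no value.


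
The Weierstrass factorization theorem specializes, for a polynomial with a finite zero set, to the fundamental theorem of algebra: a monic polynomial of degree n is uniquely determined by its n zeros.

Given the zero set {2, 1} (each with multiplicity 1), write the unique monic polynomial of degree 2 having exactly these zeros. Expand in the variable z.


The polynomial is p(z) = ∏_{α ∈ S} (z − α), where S = {2, 1}.
Expanding the product yields: p(z) = z^2 -3·z + 2.
The resulting polynomial has degree 2 and real coefficients as required.

p(z) = z^2 -3·z + 2.


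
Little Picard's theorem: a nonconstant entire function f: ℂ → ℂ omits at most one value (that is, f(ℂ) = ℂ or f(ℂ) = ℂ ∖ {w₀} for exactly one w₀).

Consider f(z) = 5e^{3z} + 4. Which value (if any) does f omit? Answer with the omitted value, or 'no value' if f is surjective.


Little Picard bounds the complement of f(ℂ) to at most one point.
e^{3z} is never zero on ℂ, so 5·e^{3z} takes every value in ℂ ∖ {0}. Adding 4 shifts the range to ℂ ∖ {4}. Thus f omits exactly the value 4.

Omitted value: 4.


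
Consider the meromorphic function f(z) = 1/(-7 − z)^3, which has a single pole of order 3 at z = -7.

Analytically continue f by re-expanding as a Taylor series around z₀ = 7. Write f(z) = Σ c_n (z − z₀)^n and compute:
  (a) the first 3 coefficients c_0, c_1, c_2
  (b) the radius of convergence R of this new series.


Let w = z − z₀, so z = z₀ + w.
Then -7 − z = -7 − (z₀ + w) = (-7 − z₀) − w = -14 − w.
f(z) = 1/(-14 − w)^3 = (1/(-14)^3) · (1 − w/(-14))^{−3}.
By the binomial series (1−u)^{−3} = Σ_{n≥0} C(n+2, 2) u^n for |u|<1, with u = w/(-14):
  c_n = C(n+2, 2) / (-14)^(n+3).
  c_0 = 1/(-14)^3 = -1/2744.
  c_1 = 3/(-14)^4 = 3/38416.
  c_2 = 6/(-14)^5 = -3/268912.
The series is valid for |w/d| < 1, i.e. |z − z₀| < |d|.
Radius of convergence: R = |-7 − z₀| = |-14| = 14 (distance from z₀ to the singularity z = -7).

c_0 = -1/2744, c_1 = 3/38416, c_2 = -3/268912; R = 14.


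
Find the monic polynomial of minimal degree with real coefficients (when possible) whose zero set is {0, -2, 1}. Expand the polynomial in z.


The polynomial is p(z) = ∏_{α ∈ S} (z − α), where S = {0, -2, 1}.
Expanding the product yields: p(z) = z^3 + z^2 -2·z.
The resulting polynomial has degree 3 and real coefficients as required.

p(z) = z^3 + z^2 -2·z.


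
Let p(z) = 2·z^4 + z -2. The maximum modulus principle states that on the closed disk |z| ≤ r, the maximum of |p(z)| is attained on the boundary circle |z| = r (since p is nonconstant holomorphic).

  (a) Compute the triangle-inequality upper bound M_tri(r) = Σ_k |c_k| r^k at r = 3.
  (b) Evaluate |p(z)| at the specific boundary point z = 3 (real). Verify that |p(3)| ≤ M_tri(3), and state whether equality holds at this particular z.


Coefficients: c_0 = -2, c_1 = 1, c_2 = 0, c_3 = 0, c_4 = 2. Radius r = 3.
Part (a). Triangle bound: M_tri(r) = Σ_k |c_k| r^k
  = |-2|·3^0 + |1|·3^1 + |0|·3^2 + |0|·3^3 + |2|·3^4
  = 2 + 3 + 0 + 0 + 162 = 167.
This bounds M(r) := max_{|z|=r} |p(z)| from above; equality holds iff all terms c_k z^k can be made to align in phase at a single z on |z|=r.
Part (b). At z = 3 (real, on the circle |z| = r):
  p(3) = (-2)·3^0 + (1)·3^1 + (0)·3^2 + (0)·3^3 + (2)·3^4 = 163.
  |p(3)| = 163.
Check: |p(3)| = 163 ≤ 167 = M_tri(3). ✓ Equality does not hold at z = 3 (the coefficients have mixed signs, so the terms do not all align in phase there).

M_tri(3) = 167; |p(3)| = 163; equality at z=3: no.


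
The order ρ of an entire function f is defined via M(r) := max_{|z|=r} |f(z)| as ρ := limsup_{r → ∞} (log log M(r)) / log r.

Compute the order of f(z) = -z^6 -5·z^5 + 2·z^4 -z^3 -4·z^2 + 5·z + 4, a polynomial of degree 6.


|f(z)| ≤ Σ|c_k|·r^k = O(r^6) as r → ∞. Polynomial growth is O(e^{r^ε}) for every ε > 0 (since r^6/e^{r^ε} → 0), so ρ ≤ ε for all ε > 0, i.e. ρ = 0. Every nonconstant polynomial has order 0.
Therefore ρ = 0.

Order ρ = 0.


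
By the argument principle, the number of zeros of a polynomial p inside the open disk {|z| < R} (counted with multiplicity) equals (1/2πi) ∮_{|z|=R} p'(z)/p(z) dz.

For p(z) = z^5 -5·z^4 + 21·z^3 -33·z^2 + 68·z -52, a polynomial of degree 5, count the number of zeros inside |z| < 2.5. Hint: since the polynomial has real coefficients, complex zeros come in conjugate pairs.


The zeros of p are: 1, (0 + 2i), (0 - 2i), (2 + 3i), (2 - 3i).
Their magnitudes are: 1, 2, 2, 3.606, 3.606.
Zeros with |z| < R = 2.5: 1, (0 + 2i), (0 - 2i).
Count = 3.
By the argument principle, (1/2πi) ∮_{|z|=R} p'(z)/p(z) dz equals exactly this count.

Number of zeros inside |z| < 2.5: 3.


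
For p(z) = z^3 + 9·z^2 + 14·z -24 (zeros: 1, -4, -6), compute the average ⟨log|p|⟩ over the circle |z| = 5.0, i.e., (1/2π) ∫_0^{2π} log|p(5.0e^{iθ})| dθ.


Zeros: -6, -4, 1; r = 5.0.
Inside |z| < r: -4, 1. Outside (|z| ≥ r): -6.
p(0) = -24, so log|p(0)| = log(24) = 3.1781.
Apply Jensen: I(r) = log|p(0)| + Σ_k log(r/|z_k|), summed over zeros inside |z| < r.
  log(r/|z_k|) for z_k = 1: log(5.0/1) = 1.6094
  log(r/|z_k|) for z_k = -4: log(5.0/4) = 0.2231
  Outside zeros (-6) contribute nothing to the Jensen sum.
Sum over inside zeros: 1.8326.
I(r) = log|p(0)| + (inside sum) = 3.1781 + 1.8326 = 5.0106.
Note: since some zeros are outside |z| ≤ r, the simplified n·log(r) form does NOT apply — only the inside zeros contribute.

I(r) ≈ 5.0106.


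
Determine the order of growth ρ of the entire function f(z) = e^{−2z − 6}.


|e^{−2z − 6}| = e^{Re(-2·z) + -6} ≤ e^{2|z|^1 + -6} = e^{2r^1 + -6} on |z| = r, so ρ ≤ 1. Choosing z on |z|=r so that -2·z is real positive (always possible by picking arg z appropriately) gives |f(z)| = e^{2r^1 + -6}, matching the bound. The additive constant -6 does not affect log log M(r) ~ 1·log r. Hence ρ = 1.
Therefore ρ = 1.

Order ρ = 1.


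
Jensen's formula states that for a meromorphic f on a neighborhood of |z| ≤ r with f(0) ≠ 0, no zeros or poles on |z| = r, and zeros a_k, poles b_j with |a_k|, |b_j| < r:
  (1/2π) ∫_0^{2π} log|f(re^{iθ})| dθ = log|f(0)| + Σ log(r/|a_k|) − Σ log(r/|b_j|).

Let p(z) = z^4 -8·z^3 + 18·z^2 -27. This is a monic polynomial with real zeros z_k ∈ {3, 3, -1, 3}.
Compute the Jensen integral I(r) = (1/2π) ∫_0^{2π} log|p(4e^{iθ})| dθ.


Zeros: -1, 3, 3, 3; r = 4.
Inside |z| < r: -1, 3, 3, 3. Outside (|z| ≥ r): ∅.
p(0) = -27, so log|p(0)| = log(27) = 3.2958.
Apply Jensen: I(r) = log|p(0)| + Σ_k log(r/|z_k|), summed over zeros inside |z| < r.
  log(r/|z_k|) for z_k = 3: log(4/3) = 0.2877
  log(r/|z_k|) for z_k = 3: log(4/3) = 0.2877
  log(r/|z_k|) for z_k = -1: log(4/1) = 1.3863
  log(r/|z_k|) for z_k = 3: log(4/3) = 0.2877
Sum over inside zeros: 2.2493.
I(r) = log|p(0)| + (inside sum) = 3.2958 + 2.2493 = 5.5452.
Closed form (all zeros inside, monic): I(r) = n·log(r) = 4·log(4) = 5.5452. ✓

I(r) ≈ 5.5452.


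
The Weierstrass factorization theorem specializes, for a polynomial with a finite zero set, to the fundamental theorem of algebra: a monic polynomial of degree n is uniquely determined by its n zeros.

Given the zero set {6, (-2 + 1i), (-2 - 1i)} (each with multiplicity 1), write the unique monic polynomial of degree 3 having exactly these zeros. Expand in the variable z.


The polynomial is p(z) = ∏_{α ∈ S} (z − α), where S = {6, (-2 + 1i), (-2 - 1i)}.
Expanding the product yields: p(z) = z^3 -2·z^2 -19·z -30.
Note conjugate pairs combine to real quadratics: (z − (-2+1i))(z − (-2−1i)) = z² + 4z + 5.
The resulting polynomial has degree 3 and real coefficients as required.

p(z) = z^3 -2·z^2 -19·z -30.


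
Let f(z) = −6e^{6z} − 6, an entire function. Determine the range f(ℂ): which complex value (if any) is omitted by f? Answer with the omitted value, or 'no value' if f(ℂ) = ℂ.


Little Picard bounds the complement of f(ℂ) to at most one point.
e^{6z} is never zero on ℂ, so -6·e^{6z} takes every value in ℂ ∖ {0}. Adding -6 shifts the range to ℂ ∖ {-6}. Thus f omits exactly the value -6.

Omitted value: -6.


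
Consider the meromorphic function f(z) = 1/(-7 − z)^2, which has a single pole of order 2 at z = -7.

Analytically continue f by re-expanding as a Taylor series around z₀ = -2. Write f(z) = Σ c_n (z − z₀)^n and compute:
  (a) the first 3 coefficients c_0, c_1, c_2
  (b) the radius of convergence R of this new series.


Let w = z − z₀, so z = z₀ + w.
Then -7 − z = -7 − (z₀ + w) = (-7 − z₀) − w = -5 − w.
f(z) = 1/(-5 − w)^2 = (1/(-5)^2) · (1 − w/(-5))^{−2}.
By the binomial series (1−u)^{−2} = Σ_{n≥0} C(n+1, 1) u^n for |u|<1, with u = w/(-5):
  c_n = C(n+1, 1) / (-5)^(n+2).
  c_0 = 1/(-5)^2 = 1/25.
  c_1 = 2/(-5)^3 = -2/125.
  c_2 = 3/(-5)^4 = 3/625.
The series is valid for |w/d| < 1, i.e. |z − z₀| < |d|.
Radius of convergence: R = |-7 − z₀| = |-5| = 5 (distance from z₀ to the singularity z = -7).

c_0 = 1/25, c_1 = -2/125, c_2 = 3/625; R = 5.


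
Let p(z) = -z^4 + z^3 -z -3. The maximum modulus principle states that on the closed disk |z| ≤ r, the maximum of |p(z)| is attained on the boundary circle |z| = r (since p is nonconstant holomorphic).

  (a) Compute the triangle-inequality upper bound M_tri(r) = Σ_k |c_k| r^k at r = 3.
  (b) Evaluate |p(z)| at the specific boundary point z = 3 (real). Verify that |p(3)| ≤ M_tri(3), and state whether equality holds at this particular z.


Coefficients: c_0 = -3, c_1 = -1, c_2 = 0, c_3 = 1, c_4 = -1. Radius r = 3.
Part (a). Triangle bound: M_tri(r) = Σ_k |c_k| r^k
  = |-3|·3^0 + |-1|·3^1 + |0|·3^2 + |1|·3^3 + |-1|·3^4
  = 3 + 3 + 0 + 27 + 81 = 114.
This bounds M(r) := max_{|z|=r} |p(z)| from above; equality holds iff all terms c_k z^k can be made to align in phase at a single z on |z|=r.
Part (b). At z = 3 (real, on the circle |z| = r):
  p(3) = (-3)·3^0 + (-1)·3^1 + (0)·3^2 + (1)·3^3 + (-1)·3^4 = -60.
  |p(3)| = 60.
Check: |p(3)| = 60 ≤ 114 = M_tri(3). ✓ Equality does not hold at z = 3 (the coefficients have mixed signs, so the terms do not all align in phase there).

M_tri(3) = 114; |p(3)| = 60; equality at z=3: no.


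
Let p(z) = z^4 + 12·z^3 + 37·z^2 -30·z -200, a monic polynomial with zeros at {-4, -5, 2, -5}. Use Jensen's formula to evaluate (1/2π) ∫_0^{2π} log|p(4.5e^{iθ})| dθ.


Zeros: -5, -5, -4, 2; r = 4.5.
Inside |z| < r: -4, 2. Outside (|z| ≥ r): -5, -5.
p(0) = -200, so log|p(0)| = log(200) = 5.2983.
Apply Jensen: I(r) = log|p(0)| + Σ_k log(r/|z_k|), summed over zeros inside |z| < r.
  log(r/|z_k|) for z_k = -4: log(4.5/4) = 0.1178
  log(r/|z_k|) for z_k = 2: log(4.5/2) = 0.8109
  Outside zeros (-5, -5) contribute nothing to the Jensen sum.
Sum over inside zeros: 0.9287.
I(r) = log|p(0)| + (inside sum) = 5.2983 + 0.9287 = 6.2270.
Note: since some zeros are outside |z| ≤ r, the simplified n·log(r) form does NOT apply — only the inside zeros contribute.

I(r) ≈ 6.2270.


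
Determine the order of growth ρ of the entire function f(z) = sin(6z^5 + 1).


Write sin(w) = (e^{iw} ± e^{−iw})/(2 or 2i), so |sin(w)| ≤ e^{|w|}. With w = 6z^5 + 1, |w| ≤ 6r^5 + 1 on |z|=r, giving M(r) ≤ e^{6r^5 + 1} and ρ ≤ 5. For the lower bound, choose z on |z|=r with 6z^5 purely imaginary of modulus 6r^5; then |sin(6z^5 + 1)| grows like e^{6r^5}/2, so ρ ≥ 5. Hence ρ = 5.
Therefore ρ = 5.

Order ρ = 5.


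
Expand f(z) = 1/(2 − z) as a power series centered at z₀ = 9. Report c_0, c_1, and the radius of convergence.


Let w = z − z₀, so z = z₀ + w.
Then 2 − z = 2 − (z₀ + w) = (2 − z₀) − w = -7 − w.
f(z) = 1/(-7 − w) = (1/(-7)) · 1/(1 − w/(-7)) = Σ_{n≥0} w^n / (-7)^(n+1).
So c_n = 1/(-7)^(n+1):
  c_0 = 1/(-7)^1 = -1/7.
  c_1 = 1/(-7)^2 = 1/49.
The series is valid for |w/d| < 1, i.e. |z − z₀| < |d|.
Radius of convergence: R = |2 − z₀| = |-7| = 7 (distance from z₀ to the singularity z = 2).

c_0 = -1/7, c_1 = 1/49; R = 7.


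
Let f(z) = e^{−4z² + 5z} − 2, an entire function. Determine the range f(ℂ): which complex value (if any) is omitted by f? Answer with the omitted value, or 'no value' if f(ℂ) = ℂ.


Little Picard bounds the complement of f(ℂ) to at most one point.
The exponent g(z) = −4z² + 5z is a nonconstant polynomial, hence surjective onto ℂ. So e^{g(z)} takes every value in {e^w : w ∈ ℂ} = ℂ ∖ {0}. Adding -2 shifts the range to ℂ ∖ {-2}. f omits exactly -2.

Omitted value: -2.


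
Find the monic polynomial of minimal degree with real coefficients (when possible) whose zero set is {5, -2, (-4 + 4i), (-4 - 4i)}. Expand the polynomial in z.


The polynomial is p(z) = ∏_{α ∈ S} (z − α), where S = {5, -2, (-4 + 4i), (-4 - 4i)}.
Expanding the product yields: p(z) = z^4 + 5·z^3 -2·z^2 -176·z -320.
Note conjugate pairs combine to real quadratics: (z − (-4+4i))(z − (-4−4i)) = z² + 8z + 32.
The resulting polynomial has degree 4 and real coefficients as required.

p(z) = z^4 + 5·z^3 -2·z^2 -176·z -320.


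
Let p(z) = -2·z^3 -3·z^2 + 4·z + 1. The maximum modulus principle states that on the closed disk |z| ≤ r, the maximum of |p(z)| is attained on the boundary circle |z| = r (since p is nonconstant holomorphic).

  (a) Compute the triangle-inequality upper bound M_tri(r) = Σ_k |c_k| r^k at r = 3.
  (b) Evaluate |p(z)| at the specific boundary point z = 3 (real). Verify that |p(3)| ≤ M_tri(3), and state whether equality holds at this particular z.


Coefficients: c_0 = 1, c_1 = 4, c_2 = -3, c_3 = -2. Radius r = 3.
Part (a). Triangle bound: M_tri(r) = Σ_k |c_k| r^k
  = |1|·3^0 + |4|·3^1 + |-3|·3^2 + |-2|·3^3
  = 1 + 12 + 27 + 54 = 94.
This bounds M(r) := max_{|z|=r} |p(z)| from above; equality holds iff all terms c_k z^k can be made to align in phase at a single z on |z|=r.
Part (b). At z = 3 (real, on the circle |z| = r):
  p(3) = (1)·3^0 + (4)·3^1 + (-3)·3^2 + (-2)·3^3 = -68.
  |p(3)| = 68.
Check: |p(3)| = 68 ≤ 94 = M_tri(3). ✓ Equality does not hold at z = 3 (the coefficients have mixed signs, so the terms do not all align in phase there).

M_tri(3) = 94; |p(3)| = 68; equality at z=3: no.


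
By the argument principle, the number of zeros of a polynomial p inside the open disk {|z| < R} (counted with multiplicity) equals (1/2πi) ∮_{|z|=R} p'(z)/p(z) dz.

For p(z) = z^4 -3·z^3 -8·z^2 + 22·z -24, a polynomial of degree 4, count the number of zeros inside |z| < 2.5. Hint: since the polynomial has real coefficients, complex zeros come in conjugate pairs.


The zeros of p are: 4, (1 + 1i), (1 - 1i), -3.
Their magnitudes are: 4, 1.414, 1.414, 3.
Zeros with |z| < R = 2.5: (1 + 1i), (1 - 1i).
Count = 2.
By the argument principle, (1/2πi) ∮_{|z|=R} p'(z)/p(z) dz equals exactly this count.

Number of zeros inside |z| < 2.5: 2.


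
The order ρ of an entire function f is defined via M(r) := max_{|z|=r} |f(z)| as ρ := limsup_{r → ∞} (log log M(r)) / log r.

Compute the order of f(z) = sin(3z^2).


Write sin(w) = (e^{iw} ± e^{−iw})/(2 or 2i), so |sin(w)| ≤ e^{|w|}. With w = 3z^2, |w| ≤ 3r^2 + 0 on |z|=r, giving M(r) ≤ e^{3r^2 + 0} and ρ ≤ 2. For the lower bound, choose z on |z|=r with 3z^2 purely imaginary of modulus 3r^2; then |sin(3z^2)| grows like e^{3r^2}/2, so ρ ≥ 2. Hence ρ = 2.
Therefore ρ = 2.

Order ρ = 2.


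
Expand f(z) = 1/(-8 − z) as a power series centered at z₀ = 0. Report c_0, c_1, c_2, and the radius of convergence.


Let w = z − z₀, so z = z₀ + w.
Then -8 − z = -8 − (z₀ + w) = (-8 − z₀) − w = -8 − w.
f(z) = 1/(-8 − w) = (1/(-8)) · 1/(1 − w/(-8)) = Σ_{n≥0} w^n / (-8)^(n+1).
So c_n = 1/(-8)^(n+1):
  c_0 = 1/(-8)^1 = -1/8.
  c_1 = 1/(-8)^2 = 1/64.
  c_2 = 1/(-8)^3 = -1/512.
The series is valid for |w/d| < 1, i.e. |z − z₀| < |d|.
Radius of convergence: R = |-8 − z₀| = |-8| = 8 (distance from z₀ to the singularity z = -8).

c_0 = -1/8, c_1 = 1/64, c_2 = -1/512; R = 8.


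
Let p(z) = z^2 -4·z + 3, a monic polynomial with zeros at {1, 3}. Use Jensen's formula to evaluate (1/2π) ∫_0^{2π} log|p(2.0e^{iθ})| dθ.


Zeros: 1, 3; r = 2.0.
Inside |z| < r: 1. Outside (|z| ≥ r): 3.
p(0) = 3, so log|p(0)| = log(3) = 1.0986.
Apply Jensen: I(r) = log|p(0)| + Σ_k log(r/|z_k|), summed over zeros inside |z| < r.
  log(r/|z_k|) for z_k = 1: log(2.0/1) = 0.6931
  Outside zeros (3) contribute nothing to the Jensen sum.
Sum over inside zeros: 0.6931.
I(r) = log|p(0)| + (inside sum) = 1.0986 + 0.6931 = 1.7918.
Note: since some zeros are outside |z| ≤ r, the simplified n·log(r) form does NOT apply — only the inside zeros contribute.

I(r) ≈ 1.7918.


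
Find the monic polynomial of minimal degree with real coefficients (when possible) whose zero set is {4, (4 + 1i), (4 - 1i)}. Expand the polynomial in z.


The polynomial is p(z) = ∏_{α ∈ S} (z − α), where S = {4, (4 + 1i), (4 - 1i)}.
Expanding the product yields: p(z) = z^3 -12·z^2 + 49·z -68.
Note conjugate pairs combine to real quadratics: (z − (4+1i))(z − (4−1i)) = z² − 8z + 17.
The resulting polynomial has degree 3 and real coefficients as required.

p(z) = z^3 -12·z^2 + 49·z -68.


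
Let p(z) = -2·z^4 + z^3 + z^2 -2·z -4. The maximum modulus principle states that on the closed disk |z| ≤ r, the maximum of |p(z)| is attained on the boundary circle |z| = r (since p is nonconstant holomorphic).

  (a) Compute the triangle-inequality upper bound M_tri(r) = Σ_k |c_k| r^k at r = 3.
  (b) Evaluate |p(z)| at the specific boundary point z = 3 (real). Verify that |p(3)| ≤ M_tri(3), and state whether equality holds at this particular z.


Coefficients: c_0 = -4, c_1 = -2, c_2 = 1, c_3 = 1, c_4 = -2. Radius r = 3.
Part (a). Triangle bound: M_tri(r) = Σ_k |c_k| r^k
  = |-4|·3^0 + |-2|·3^1 + |1|·3^2 + |1|·3^3 + |-2|·3^4
  = 4 + 6 + 9 + 27 + 162 = 208.
This bounds M(r) := max_{|z|=r} |p(z)| from above; equality holds iff all terms c_k z^k can be made to align in phase at a single z on |z|=r.
Part (b). At z = 3 (real, on the circle |z| = r):
  p(3) = (-4)·3^0 + (-2)·3^1 + (1)·3^2 + (1)·3^3 + (-2)·3^4 = -136.
  |p(3)| = 136.
Check: |p(3)| = 136 ≤ 208 = M_tri(3). ✓ Equality does not hold at z = 3 (the coefficients have mixed signs, so the terms do not all align in phase there).

M_tri(3) = 208; |p(3)| = 136; equality at z=3: no.


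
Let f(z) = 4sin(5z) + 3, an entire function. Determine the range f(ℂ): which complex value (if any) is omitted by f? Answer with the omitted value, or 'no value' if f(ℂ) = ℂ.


Little Picard bounds the complement of f(ℂ) to at most one point.
sin is entire and surjective onto ℂ: for every w ∈ ℂ, sin(ζ) = w has a solution ζ ∈ ℂ (e.g., via the complex inverse arcsin). With ζ = 5z this gives z = ζ/(5). Then 4·sin(5z) takes every value in 4·ℂ = ℂ, and adding 3 is a bijection of ℂ. So f is surjective and omits no value. (Note: only on the real line is sin bounded by [−1, 1].)

Omitted value: no value.


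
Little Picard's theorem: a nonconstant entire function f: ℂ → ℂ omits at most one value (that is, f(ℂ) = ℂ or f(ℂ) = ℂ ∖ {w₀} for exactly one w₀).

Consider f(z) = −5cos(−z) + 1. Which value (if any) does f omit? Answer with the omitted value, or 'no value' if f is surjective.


Little Picard bounds the complement of f(ℂ) to at most one point.
cos is entire and surjective onto ℂ: for every w ∈ ℂ, cos(ζ) = w has a solution ζ ∈ ℂ (e.g., via the complex inverse arccos). With ζ = −z this gives z = ζ/(-1). Then -5·cos(−z) takes every value in -5·ℂ = ℂ, and adding 1 is a bijection of ℂ. So f is surjective and omits no value. (Note: only on the real line is cos bounded by [−1, 1].)

Omitted value: no value.


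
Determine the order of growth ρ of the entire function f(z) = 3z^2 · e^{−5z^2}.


M(r) = max_{|z|=r} |3|·|z|^2·|e^{−5z^2}| = 3·r^2 · e^{5r^2} (the factors attain their maxima compatibly on |z|=r). Then log M(r) = log 3 + 2·log r + 5r^2, dominated by the last term, so log log M(r) ~ 2·log r. The polynomial factor 3z^2 contributes only a log r term and does not affect the order. ρ = 2.
Therefore ρ = 2.

Order ρ = 2.


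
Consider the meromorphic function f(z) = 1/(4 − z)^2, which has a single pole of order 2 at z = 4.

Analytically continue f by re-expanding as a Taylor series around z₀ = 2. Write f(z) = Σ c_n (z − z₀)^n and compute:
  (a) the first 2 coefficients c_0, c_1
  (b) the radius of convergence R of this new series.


Let w = z − z₀, so z = z₀ + w.
Then 4 − z = 4 − (z₀ + w) = (4 − z₀) − w = 2 − w.
f(z) = 1/(2 − w)^2 = (1/(2)^2) · (1 − w/(2))^{−2}.
By the binomial series (1−u)^{−2} = Σ_{n≥0} C(n+1, 1) u^n for |u|<1, with u = w/(2):
  c_n = C(n+1, 1) / (2)^(n+2).
  c_0 = 1/(2)^2 = 1/4.
  c_1 = 2/(2)^3 = 1/4.
The series is valid for |w/d| < 1, i.e. |z − z₀| < |d|.
Radius of convergence: R = |4 − z₀| = |2| = 2 (distance from z₀ to the singularity z = 4).

c_0 = 1/4, c_1 = 1/4; R = 2.


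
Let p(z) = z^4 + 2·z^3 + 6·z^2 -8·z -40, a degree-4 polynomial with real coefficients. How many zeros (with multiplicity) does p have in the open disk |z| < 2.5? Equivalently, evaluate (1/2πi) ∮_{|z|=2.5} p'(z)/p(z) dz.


The zeros of p are: -2, (-1 + 3i), (-1 - 3i), 2.
Their magnitudes are: 2, 3.162, 3.162, 2.
Zeros with |z| < R = 2.5: -2, 2.
Count = 2.
By the argument principle, (1/2πi) ∮_{|z|=R} p'(z)/p(z) dz equals exactly this count.

Number of zeros inside |z| < 2.5: 2.


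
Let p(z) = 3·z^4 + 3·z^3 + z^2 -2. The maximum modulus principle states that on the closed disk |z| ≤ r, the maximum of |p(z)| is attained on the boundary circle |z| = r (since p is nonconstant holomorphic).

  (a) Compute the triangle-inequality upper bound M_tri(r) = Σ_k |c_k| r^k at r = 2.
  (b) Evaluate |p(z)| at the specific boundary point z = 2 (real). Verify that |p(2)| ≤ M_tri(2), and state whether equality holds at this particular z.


Coefficients: c_0 = -2, c_1 = 0, c_2 = 1, c_3 = 3, c_4 = 3. Radius r = 2.
Part (a). Triangle bound: M_tri(r) = Σ_k |c_k| r^k
  = |-2|·2^0 + |0|·2^1 + |1|·2^2 + |3|·2^3 + |3|·2^4
  = 2 + 0 + 4 + 24 + 48 = 78.
This bounds M(r) := max_{|z|=r} |p(z)| from above; equality holds iff all terms c_k z^k can be made to align in phase at a single z on |z|=r.
Part (b). At z = 2 (real, on the circle |z| = r):
  p(2) = (-2)·2^0 + (0)·2^1 + (1)·2^2 + (3)·2^3 + (3)·2^4 = 74.
  |p(2)| = 74.
Check: |p(2)| = 74 ≤ 78 = M_tri(2). ✓ Equality does not hold at z = 2 (the coefficients have mixed signs, so the terms do not all align in phase there).

M_tri(2) = 78; |p(2)| = 74; equality at z=2: no.


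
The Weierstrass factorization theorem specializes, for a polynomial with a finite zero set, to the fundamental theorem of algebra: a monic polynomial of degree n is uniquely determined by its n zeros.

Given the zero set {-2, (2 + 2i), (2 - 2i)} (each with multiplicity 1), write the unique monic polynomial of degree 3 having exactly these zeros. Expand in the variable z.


The polynomial is p(z) = ∏_{α ∈ S} (z − α), where S = {-2, (2 + 2i), (2 - 2i)}.
Expanding the product yields: p(z) = z^3 -2·z^2 + 16.
Note conjugate pairs combine to real quadratics: (z − (2+2i))(z − (2−2i)) = z² − 4z + 8.
The resulting polynomial has degree 3 and real coefficients as required.

p(z) = z^3 -2·z^2 + 16.


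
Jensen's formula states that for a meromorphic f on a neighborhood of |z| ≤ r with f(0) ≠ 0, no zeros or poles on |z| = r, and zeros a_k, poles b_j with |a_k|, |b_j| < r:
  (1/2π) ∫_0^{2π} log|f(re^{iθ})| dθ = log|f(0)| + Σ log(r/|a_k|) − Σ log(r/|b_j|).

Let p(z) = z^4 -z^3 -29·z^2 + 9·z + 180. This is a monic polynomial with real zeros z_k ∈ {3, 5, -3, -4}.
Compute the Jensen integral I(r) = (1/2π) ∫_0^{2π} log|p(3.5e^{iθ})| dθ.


Zeros: -4, -3, 3, 5; r = 3.5.
Inside |z| < r: -3, 3. Outside (|z| ≥ r): -4, 5.
p(0) = 180, so log|p(0)| = log(180) = 5.1930.
Apply Jensen: I(r) = log|p(0)| + Σ_k log(r/|z_k|), summed over zeros inside |z| < r.
  log(r/|z_k|) for z_k = 3: log(3.5/3) = 0.1542
  log(r/|z_k|) for z_k = -3: log(3.5/3) = 0.1542
  Outside zeros (-4, 5) contribute nothing to the Jensen sum.
Sum over inside zeros: 0.3083.
I(r) = log|p(0)| + (inside sum) = 5.1930 + 0.3083 = 5.5013.
Note: since some zeros are outside |z| ≤ r, the simplified n·log(r) form does NOT apply — only the inside zeros contribute.

I(r) ≈ 5.5013.


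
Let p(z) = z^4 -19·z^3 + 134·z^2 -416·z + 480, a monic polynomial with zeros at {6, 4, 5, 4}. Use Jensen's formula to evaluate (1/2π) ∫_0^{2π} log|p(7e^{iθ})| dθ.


Zeros: 4, 4, 5, 6; r = 7.
Inside |z| < r: 4, 4, 5, 6. Outside (|z| ≥ r): ∅.
p(0) = 480, so log|p(0)| = log(480) = 6.1738.
Apply Jensen: I(r) = log|p(0)| + Σ_k log(r/|z_k|), summed over zeros inside |z| < r.
  log(r/|z_k|) for z_k = 6: log(7/6) = 0.1542
  log(r/|z_k|) for z_k = 4: log(7/4) = 0.5596
  log(r/|z_k|) for z_k = 5: log(7/5) = 0.3365
  log(r/|z_k|) for z_k = 4: log(7/4) = 0.5596
Sum over inside zeros: 1.6099.
I(r) = log|p(0)| + (inside sum) = 6.1738 + 1.6099 = 7.7836.
Closed form (all zeros inside, monic): I(r) = n·log(r) = 4·log(7) = 7.7836. ✓

I(r) ≈ 7.7836.


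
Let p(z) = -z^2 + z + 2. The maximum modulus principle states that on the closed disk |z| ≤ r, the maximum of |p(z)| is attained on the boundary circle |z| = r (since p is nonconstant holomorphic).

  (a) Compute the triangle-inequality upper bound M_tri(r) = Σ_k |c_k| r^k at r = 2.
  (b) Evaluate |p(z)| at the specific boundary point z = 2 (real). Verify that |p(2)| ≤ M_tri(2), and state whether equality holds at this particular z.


Coefficients: c_0 = 2, c_1 = 1, c_2 = -1. Radius r = 2.
Part (a). Triangle bound: M_tri(r) = Σ_k |c_k| r^k
  = |2|·2^0 + |1|·2^1 + |-1|·2^2
  = 2 + 2 + 4 = 8.
This bounds M(r) := max_{|z|=r} |p(z)| from above; equality holds iff all terms c_k z^k can be made to align in phase at a single z on |z|=r.
Part (b). At z = 2 (real, on the circle |z| = r):
  p(2) = (2)·2^0 + (1)·2^1 + (-1)·2^2 = 0.
  |p(2)| = 0.
Check: |p(2)| = 0 ≤ 8 = M_tri(2). ✓ Equality does not hold at z = 2 (the coefficients have mixed signs, so the terms do not all align in phase there).

M_tri(2) = 8; |p(2)| = 0; equality at z=2: no.


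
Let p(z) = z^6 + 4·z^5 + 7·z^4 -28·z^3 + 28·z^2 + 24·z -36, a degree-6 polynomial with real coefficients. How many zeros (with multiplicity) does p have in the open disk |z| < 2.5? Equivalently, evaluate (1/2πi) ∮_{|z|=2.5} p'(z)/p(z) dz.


The zeros of p are: (1 + 1i), (1 - 1i), 1, (-3 + 3i), (-3 - 3i), -1.
Their magnitudes are: 1.414, 1.414, 1, 4.243, 4.243, 1.
Zeros with |z| < R = 2.5: (1 + 1i), (1 - 1i), 1, -1.
Count = 4.
By the argument principle, (1/2πi) ∮_{|z|=R} p'(z)/p(z) dz equals exactly this count.

Number of zeros inside |z| < 2.5: 4.


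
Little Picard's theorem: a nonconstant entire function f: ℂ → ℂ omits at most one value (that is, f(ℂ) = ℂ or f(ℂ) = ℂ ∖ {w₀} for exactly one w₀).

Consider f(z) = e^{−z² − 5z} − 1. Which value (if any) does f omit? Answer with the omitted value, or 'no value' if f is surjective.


Little Picard bounds the complement of f(ℂ) to at most one point.
The exponent g(z) = −z² − 5z is a nonconstant polynomial, hence surjective onto ℂ. So e^{g(z)} takes every value in {e^w : w ∈ ℂ} = ℂ ∖ {0}. Adding -1 shifts the range to ℂ ∖ {-1}. f omits exactly -1.

Omitted value: -1.


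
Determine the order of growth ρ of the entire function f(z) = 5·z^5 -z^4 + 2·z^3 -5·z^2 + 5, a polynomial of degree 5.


|f(z)| ≤ Σ|c_k|·r^k = O(r^5) as r → ∞. Polynomial growth is O(e^{r^ε}) for every ε > 0 (since r^5/e^{r^ε} → 0), so ρ ≤ ε for all ε > 0, i.e. ρ = 0. Every nonconstant polynomial has order 0.
Therefore ρ = 0.

Order ρ = 0.


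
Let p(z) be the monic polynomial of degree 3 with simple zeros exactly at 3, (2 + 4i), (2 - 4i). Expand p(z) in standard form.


The polynomial is p(z) = ∏_{α ∈ S} (z − α), where S = {3, (2 + 4i), (2 - 4i)}.
Expanding the product yields: p(z) = z^3 -7·z^2 + 32·z -60.
Note conjugate pairs combine to real quadratics: (z − (2+4i))(z − (2−4i)) = z² − 4z + 20.
The resulting polynomial has degree 3 and real coefficients as required.

p(z) = z^3 -7·z^2 + 32·z -60.


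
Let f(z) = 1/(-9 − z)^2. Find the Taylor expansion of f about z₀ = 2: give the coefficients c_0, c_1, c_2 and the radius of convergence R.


Let w = z − z₀, so z = z₀ + w.
Then -9 − z = -9 − (z₀ + w) = (-9 − z₀) − w = -11 − w.
f(z) = 1/(-11 − w)^2 = (1/(-11)^2) · (1 − w/(-11))^{−2}.
By the binomial series (1−u)^{−2} = Σ_{n≥0} C(n+1, 1) u^n for |u|<1, with u = w/(-11):
  c_n = C(n+1, 1) / (-11)^(n+2).
  c_0 = 1/(-11)^2 = 1/121.
  c_1 = 2/(-11)^3 = -2/1331.
  c_2 = 3/(-11)^4 = 3/14641.
The series is valid for |w/d| < 1, i.e. |z − z₀| < |d|.
Radius of convergence: R = |-9 − z₀| = |-11| = 11 (distance from z₀ to the singularity z = -9).

c_0 = 1/121, c_1 = -2/1331, c_2 = 3/14641; R = 11.


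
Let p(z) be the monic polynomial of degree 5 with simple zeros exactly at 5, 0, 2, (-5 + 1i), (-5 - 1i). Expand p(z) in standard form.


The polynomial is p(z) = ∏_{α ∈ S} (z − α), where S = {5, 0, 2, (-5 + 1i), (-5 - 1i)}.
Expanding the product yields: p(z) = z^5 + 3·z^4 -34·z^3 -82·z^2 + 260·z.
Note conjugate pairs combine to real quadratics: (z − (-5+1i))(z − (-5−1i)) = z² + 10z + 26.
The resulting polynomial has degree 5 and real coefficients as required.

p(z) = z^5 + 3·z^4 -34·z^3 -82·z^2 + 260·z.


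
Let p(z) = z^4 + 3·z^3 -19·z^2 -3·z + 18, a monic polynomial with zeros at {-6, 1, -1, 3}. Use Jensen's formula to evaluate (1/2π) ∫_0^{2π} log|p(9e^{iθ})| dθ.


Zeros: -6, -1, 1, 3; r = 9.
Inside |z| < r: -6, -1, 1, 3. Outside (|z| ≥ r): ∅.
p(0) = 18, so log|p(0)| = log(18) = 2.8904.
Apply Jensen: I(r) = log|p(0)| + Σ_k log(r/|z_k|), summed over zeros inside |z| < r.
  log(r/|z_k|) for z_k = -6: log(9/6) = 0.4055
  log(r/|z_k|) for z_k = 1: log(9/1) = 2.1972
  log(r/|z_k|) for z_k = -1: log(9/1) = 2.1972
  log(r/|z_k|) for z_k = 3: log(9/3) = 1.0986
Sum over inside zeros: 5.8985.
I(r) = log|p(0)| + (inside sum) = 2.8904 + 5.8985 = 8.7889.
Closed form (all zeros inside, monic): I(r) = n·log(r) = 4·log(9) = 8.7889. ✓

I(r) ≈ 8.7889.


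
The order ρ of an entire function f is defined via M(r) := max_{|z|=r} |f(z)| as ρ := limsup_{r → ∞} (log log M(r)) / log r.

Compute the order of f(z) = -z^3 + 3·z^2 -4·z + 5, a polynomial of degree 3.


|f(z)| ≤ Σ|c_k|·r^k = O(r^3) as r → ∞. Polynomial growth is O(e^{r^ε}) for every ε > 0 (since r^3/e^{r^ε} → 0), so ρ ≤ ε for all ε > 0, i.e. ρ = 0. Every nonconstant polynomial has order 0.
Therefore ρ = 0.

Order ρ = 0.


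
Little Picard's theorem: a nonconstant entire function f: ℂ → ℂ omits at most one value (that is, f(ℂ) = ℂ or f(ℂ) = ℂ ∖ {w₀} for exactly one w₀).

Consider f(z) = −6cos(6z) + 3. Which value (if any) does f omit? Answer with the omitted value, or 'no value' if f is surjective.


Little Picard bounds the complement of f(ℂ) to at most one point.
cos is entire and surjective onto ℂ: for every w ∈ ℂ, cos(ζ) = w has a solution ζ ∈ ℂ (e.g., via the complex inverse arccos). With ζ = 6z this gives z = ζ/(6). Then -6·cos(6z) takes every value in -6·ℂ = ℂ, and adding 3 is a bijection of ℂ. So f is surjective and omits no value. (Note: only on the real line is cos bounded by [−1, 1].)

Omitted value: no value.


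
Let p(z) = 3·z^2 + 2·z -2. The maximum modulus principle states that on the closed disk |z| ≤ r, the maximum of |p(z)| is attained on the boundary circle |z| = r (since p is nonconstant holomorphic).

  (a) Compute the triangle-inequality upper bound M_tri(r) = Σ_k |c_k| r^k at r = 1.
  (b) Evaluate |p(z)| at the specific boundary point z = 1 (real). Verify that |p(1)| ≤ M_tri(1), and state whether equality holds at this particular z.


Coefficients: c_0 = -2, c_1 = 2, c_2 = 3. Radius r = 1.
Part (a). Triangle bound: M_tri(r) = Σ_k |c_k| r^k
  = |-2|·1^0 + |2|·1^1 + |3|·1^2
  = 2 + 2 + 3 = 7.
This bounds M(r) := max_{|z|=r} |p(z)| from above; equality holds iff all terms c_k z^k can be made to align in phase at a single z on |z|=r.
Part (b). At z = 1 (real, on the circle |z| = r):
  p(1) = (-2)·1^0 + (2)·1^1 + (3)·1^2 = 3.
  |p(1)| = 3.
Check: |p(1)| = 3 ≤ 7 = M_tri(1). ✓ Equality does not hold at z = 1 (the coefficients have mixed signs, so the terms do not all align in phase there).

M_tri(1) = 7; |p(1)| = 3; equality at z=1: no.


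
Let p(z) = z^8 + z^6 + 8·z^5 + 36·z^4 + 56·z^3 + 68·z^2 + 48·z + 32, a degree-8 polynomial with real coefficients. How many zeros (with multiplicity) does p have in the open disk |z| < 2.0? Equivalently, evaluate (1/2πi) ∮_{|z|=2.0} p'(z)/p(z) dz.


The zeros of p are: (0 + 1i), (0 - 1i), (-1 + 1i), (-1 - 1i), (-1 + 1i), (-1 - 1i), (2 + 2i), (2 - 2i).
Their magnitudes are: 1, 1, 1.414, 1.414, 1.414, 1.414, 2.828, 2.828.
Zeros with |z| < R = 2.0: (0 + 1i), (0 - 1i), (-1 + 1i), (-1 - 1i), (-1 + 1i), (-1 - 1i).
Count = 6.
By the argument principle, (1/2πi) ∮_{|z|=R} p'(z)/p(z) dz equals exactly this count.

Number of zeros inside |z| < 2.0: 6.


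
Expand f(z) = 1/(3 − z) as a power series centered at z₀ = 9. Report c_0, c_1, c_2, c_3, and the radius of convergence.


Let w = z − z₀, so z = z₀ + w.
Then 3 − z = 3 − (z₀ + w) = (3 − z₀) − w = -6 − w.
f(z) = 1/(-6 − w) = (1/(-6)) · 1/(1 − w/(-6)) = Σ_{n≥0} w^n / (-6)^(n+1).
So c_n = 1/(-6)^(n+1):
  c_0 = 1/(-6)^1 = -1/6.
  c_1 = 1/(-6)^2 = 1/36.
  c_2 = 1/(-6)^3 = -1/216.
  c_3 = 1/(-6)^4 = 1/1296.
The series is valid for |w/d| < 1, i.e. |z − z₀| < |d|.
Radius of convergence: R = |3 − z₀| = |-6| = 6 (distance from z₀ to the singularity z = 3).

c_0 = -1/6, c_1 = 1/36, c_2 = -1/216, c_3 = 1/1296; R = 6.


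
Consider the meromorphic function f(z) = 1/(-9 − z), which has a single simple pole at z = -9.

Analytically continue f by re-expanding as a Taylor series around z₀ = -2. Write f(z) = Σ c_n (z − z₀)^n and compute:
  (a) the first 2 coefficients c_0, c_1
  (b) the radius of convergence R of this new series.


Let w = z − z₀, so z = z₀ + w.
Then -9 − z = -9 − (z₀ + w) = (-9 − z₀) − w = -7 − w.
f(z) = 1/(-7 − w) = (1/(-7)) · 1/(1 − w/(-7)) = Σ_{n≥0} w^n / (-7)^(n+1).
So c_n = 1/(-7)^(n+1):
  c_0 = 1/(-7)^1 = -1/7.
  c_1 = 1/(-7)^2 = 1/49.
The series is valid for |w/d| < 1, i.e. |z − z₀| < |d|.
Radius of convergence: R = |-9 − z₀| = |-7| = 7 (distance from z₀ to the singularity z = -9).

c_0 = -1/7, c_1 = 1/49; R = 7.


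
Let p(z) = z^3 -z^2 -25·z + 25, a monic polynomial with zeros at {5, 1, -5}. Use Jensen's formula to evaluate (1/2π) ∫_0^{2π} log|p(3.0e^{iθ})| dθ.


Zeros: -5, 1, 5; r = 3.0.
Inside |z| < r: 1. Outside (|z| ≥ r): -5, 5.
p(0) = 25, so log|p(0)| = log(25) = 3.2189.
Apply Jensen: I(r) = log|p(0)| + Σ_k log(r/|z_k|), summed over zeros inside |z| < r.
  log(r/|z_k|) for z_k = 1: log(3.0/1) = 1.0986
  Outside zeros (-5, 5) contribute nothing to the Jensen sum.
Sum over inside zeros: 1.0986.
I(r) = log|p(0)| + (inside sum) = 3.2189 + 1.0986 = 4.3175.
Note: since some zeros are outside |z| ≤ r, the simplified n·log(r) form does NOT apply — only the inside zeros contribute.

I(r) ≈ 4.3175.
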